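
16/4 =4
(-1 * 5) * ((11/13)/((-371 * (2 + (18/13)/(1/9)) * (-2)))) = -55/139496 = -0.00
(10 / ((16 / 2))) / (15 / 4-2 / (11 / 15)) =11 / 9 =1.22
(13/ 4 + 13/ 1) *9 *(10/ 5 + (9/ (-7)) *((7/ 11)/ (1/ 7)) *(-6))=58500/ 11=5318.18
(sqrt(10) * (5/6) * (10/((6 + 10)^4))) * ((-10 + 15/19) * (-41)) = 179375 * sqrt(10)/3735552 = 0.15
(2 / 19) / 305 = 2 / 5795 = 0.00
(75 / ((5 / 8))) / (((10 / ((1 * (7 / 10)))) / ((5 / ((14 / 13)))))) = 39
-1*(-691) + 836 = 1527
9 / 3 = 3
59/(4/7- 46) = -413/318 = -1.30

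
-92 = -92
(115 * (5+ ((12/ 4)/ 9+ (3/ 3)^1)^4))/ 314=76015/ 25434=2.99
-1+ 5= 4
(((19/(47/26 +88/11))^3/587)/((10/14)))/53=843876488/2579315788125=0.00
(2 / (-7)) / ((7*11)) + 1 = 537 / 539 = 1.00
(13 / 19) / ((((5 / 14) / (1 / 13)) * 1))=14 / 95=0.15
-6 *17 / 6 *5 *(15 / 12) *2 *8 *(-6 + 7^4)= -4071500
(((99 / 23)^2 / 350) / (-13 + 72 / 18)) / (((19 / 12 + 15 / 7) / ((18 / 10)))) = -58806 / 20697125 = -0.00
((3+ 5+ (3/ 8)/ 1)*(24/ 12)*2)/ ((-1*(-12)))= 67/ 24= 2.79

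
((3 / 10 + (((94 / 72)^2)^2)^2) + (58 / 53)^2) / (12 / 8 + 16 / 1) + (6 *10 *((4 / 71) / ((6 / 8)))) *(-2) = -59402055999693154787 / 7032991735413964800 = -8.45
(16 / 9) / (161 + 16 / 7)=0.01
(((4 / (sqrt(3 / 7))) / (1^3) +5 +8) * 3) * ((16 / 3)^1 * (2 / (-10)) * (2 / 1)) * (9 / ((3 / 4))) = -4992 / 5 -512 * sqrt(21) / 5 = -1467.66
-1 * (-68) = 68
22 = 22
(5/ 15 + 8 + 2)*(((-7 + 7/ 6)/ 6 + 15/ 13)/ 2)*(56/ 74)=18445/ 25974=0.71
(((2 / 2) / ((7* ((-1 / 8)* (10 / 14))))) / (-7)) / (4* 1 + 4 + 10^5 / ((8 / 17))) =2 / 1859445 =0.00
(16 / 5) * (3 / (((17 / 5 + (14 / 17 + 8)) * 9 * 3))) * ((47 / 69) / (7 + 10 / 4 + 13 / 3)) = 25568 / 17851059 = 0.00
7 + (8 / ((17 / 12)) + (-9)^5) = -1003618 / 17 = -59036.35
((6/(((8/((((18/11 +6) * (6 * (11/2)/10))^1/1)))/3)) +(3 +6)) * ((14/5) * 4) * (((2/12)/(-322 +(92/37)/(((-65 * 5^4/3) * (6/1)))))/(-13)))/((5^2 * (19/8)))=0.00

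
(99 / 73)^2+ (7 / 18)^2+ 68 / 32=14211323 / 3453192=4.12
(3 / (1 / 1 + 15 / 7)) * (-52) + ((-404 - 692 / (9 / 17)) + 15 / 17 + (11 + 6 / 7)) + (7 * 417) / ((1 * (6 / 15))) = 130757131 / 23562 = 5549.49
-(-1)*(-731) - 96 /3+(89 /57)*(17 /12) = -520379 /684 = -760.79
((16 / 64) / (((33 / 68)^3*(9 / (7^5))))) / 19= 1321164656 / 6145227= 214.99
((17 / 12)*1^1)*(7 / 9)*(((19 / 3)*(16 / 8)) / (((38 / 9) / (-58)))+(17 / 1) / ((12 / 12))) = -18683 / 108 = -172.99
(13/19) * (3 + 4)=4.79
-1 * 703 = -703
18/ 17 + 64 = 1106/ 17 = 65.06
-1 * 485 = -485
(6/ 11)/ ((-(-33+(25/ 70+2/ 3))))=252/ 14773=0.02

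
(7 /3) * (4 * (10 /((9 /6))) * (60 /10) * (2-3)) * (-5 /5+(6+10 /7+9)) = -5760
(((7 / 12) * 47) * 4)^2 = 108241 / 9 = 12026.78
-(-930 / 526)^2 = -216225 / 69169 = -3.13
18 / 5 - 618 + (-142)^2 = 97748 / 5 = 19549.60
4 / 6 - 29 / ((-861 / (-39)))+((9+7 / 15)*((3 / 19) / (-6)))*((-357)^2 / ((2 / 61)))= -158418830483 / 163590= -968389.45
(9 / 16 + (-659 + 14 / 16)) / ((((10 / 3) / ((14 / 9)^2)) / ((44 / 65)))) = -630091 / 1950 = -323.12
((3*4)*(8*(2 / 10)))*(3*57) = 16416 / 5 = 3283.20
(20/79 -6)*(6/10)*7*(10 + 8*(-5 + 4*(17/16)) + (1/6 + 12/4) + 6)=-1589/5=-317.80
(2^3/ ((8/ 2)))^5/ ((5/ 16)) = 512/ 5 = 102.40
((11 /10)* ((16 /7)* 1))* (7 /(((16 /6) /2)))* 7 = 92.40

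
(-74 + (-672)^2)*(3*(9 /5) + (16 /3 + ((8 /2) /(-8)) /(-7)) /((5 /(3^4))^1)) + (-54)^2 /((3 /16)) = 293906421 /7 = 41986631.57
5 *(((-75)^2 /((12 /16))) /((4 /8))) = 75000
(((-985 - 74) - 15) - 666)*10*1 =-17400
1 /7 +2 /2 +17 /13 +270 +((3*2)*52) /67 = 1689523 /6097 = 277.11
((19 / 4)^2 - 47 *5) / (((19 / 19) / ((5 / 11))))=-1545 / 16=-96.56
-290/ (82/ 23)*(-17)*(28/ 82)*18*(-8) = -67993.53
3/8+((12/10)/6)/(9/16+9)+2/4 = 5483/6120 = 0.90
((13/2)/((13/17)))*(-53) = -901/2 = -450.50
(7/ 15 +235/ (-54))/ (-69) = 1049/ 18630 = 0.06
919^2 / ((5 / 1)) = 844561 / 5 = 168912.20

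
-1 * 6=-6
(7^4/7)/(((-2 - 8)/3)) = -1029/10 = -102.90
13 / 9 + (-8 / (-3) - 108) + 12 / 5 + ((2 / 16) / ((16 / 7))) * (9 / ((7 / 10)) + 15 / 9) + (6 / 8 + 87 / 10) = -525569 / 5760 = -91.24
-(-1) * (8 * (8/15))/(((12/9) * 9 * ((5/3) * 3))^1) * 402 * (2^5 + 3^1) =15008/15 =1000.53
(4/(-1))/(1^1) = -4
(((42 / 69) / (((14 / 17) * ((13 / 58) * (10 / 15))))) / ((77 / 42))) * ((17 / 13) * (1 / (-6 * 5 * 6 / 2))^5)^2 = 142477 / 1076720960131245000000000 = 0.00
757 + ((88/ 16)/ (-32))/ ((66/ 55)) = 290633/ 384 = 756.86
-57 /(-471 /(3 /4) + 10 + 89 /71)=4047 /43789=0.09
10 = 10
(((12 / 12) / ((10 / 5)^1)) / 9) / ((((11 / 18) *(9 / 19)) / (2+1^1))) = 19 / 33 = 0.58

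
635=635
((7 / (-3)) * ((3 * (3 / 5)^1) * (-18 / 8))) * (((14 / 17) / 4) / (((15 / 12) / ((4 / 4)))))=1323 / 850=1.56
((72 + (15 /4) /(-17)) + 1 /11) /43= 1.67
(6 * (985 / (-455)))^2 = 1397124 / 8281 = 168.71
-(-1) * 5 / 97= 0.05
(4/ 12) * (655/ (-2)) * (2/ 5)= -131/ 3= -43.67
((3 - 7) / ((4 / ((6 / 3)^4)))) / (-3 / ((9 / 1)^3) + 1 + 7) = -3888 / 1943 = -2.00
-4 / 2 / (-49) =2 / 49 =0.04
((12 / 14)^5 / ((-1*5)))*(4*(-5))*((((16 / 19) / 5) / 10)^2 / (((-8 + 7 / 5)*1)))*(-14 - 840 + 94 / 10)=2802180096 / 41712873125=0.07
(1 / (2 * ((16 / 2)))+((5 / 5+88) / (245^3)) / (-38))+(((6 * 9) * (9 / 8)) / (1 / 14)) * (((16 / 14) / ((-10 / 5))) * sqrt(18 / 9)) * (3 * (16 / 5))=279415663 / 4470662000-23328 * sqrt(2) / 5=-6598.09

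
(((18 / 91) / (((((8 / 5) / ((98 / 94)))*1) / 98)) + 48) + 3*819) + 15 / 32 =2518.10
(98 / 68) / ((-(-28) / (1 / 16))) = 7 / 2176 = 0.00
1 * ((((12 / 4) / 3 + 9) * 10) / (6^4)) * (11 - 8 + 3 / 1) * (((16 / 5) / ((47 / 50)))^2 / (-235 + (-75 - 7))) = -320000 / 18906831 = -0.02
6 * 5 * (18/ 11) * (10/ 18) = 27.27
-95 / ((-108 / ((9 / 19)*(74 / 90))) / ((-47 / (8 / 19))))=-33041 / 864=-38.24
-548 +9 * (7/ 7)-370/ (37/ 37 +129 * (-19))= -132018/ 245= -538.85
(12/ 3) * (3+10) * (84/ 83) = 52.63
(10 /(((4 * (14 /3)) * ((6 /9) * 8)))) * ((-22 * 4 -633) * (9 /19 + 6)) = -570105 /1216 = -468.84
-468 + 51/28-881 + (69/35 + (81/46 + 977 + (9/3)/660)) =-6489683/17710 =-366.44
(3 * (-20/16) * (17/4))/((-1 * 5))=3.19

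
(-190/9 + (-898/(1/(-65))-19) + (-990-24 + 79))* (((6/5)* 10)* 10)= 20662160/3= 6887386.67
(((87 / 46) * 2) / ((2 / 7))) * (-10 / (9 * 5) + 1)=1421 / 138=10.30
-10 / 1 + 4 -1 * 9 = -15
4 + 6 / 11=50 / 11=4.55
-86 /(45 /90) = -172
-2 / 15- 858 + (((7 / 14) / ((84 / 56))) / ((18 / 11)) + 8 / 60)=-46321 / 54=-857.80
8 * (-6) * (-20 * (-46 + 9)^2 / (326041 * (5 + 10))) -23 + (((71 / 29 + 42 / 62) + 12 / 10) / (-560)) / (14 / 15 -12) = -22.73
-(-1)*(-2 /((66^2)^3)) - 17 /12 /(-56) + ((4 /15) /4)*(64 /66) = 32524772857 /361611031320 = 0.09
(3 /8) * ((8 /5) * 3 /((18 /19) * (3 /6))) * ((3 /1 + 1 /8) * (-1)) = -95 /8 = -11.88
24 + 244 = 268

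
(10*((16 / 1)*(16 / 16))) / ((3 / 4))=640 / 3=213.33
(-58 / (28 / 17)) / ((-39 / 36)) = 2958 / 91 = 32.51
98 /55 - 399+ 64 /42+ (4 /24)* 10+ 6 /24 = -1819253 /4620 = -393.78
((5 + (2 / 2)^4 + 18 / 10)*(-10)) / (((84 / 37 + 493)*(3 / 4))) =-3848 / 18325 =-0.21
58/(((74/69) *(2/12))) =12006/37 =324.49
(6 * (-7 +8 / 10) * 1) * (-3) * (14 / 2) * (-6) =-23436 / 5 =-4687.20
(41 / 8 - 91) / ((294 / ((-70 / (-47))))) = -1145 / 2632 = -0.44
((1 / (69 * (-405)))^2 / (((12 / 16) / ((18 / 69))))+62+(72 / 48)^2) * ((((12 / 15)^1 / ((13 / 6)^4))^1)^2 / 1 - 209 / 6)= -19673692105778150845689823 / 8790916050756764145000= -2237.96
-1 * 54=-54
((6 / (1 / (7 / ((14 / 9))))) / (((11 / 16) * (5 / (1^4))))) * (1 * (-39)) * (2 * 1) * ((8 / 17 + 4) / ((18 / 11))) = -142272 / 85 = -1673.79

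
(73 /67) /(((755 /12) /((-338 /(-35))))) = 296088 /1770475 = 0.17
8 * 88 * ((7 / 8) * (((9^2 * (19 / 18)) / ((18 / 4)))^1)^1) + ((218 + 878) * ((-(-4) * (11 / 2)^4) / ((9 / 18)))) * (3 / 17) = 24268772 / 17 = 1427574.82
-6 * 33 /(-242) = 9 /11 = 0.82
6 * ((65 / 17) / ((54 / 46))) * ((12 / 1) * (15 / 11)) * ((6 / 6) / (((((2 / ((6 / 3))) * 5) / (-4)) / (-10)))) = 478400 / 187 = 2558.29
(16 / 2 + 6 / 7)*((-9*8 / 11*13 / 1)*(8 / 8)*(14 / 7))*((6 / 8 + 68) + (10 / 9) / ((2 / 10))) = -8624200 / 77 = -112002.60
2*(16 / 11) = 32 / 11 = 2.91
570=570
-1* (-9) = 9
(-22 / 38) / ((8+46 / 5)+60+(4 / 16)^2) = -880 / 117439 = -0.01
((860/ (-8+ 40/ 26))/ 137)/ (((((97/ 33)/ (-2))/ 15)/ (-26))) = -23981100/ 93023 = -257.80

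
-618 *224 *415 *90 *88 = -454998297600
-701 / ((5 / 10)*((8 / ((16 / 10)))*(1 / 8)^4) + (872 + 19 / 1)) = -5742592 / 7299077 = -0.79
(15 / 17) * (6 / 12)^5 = 15 / 544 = 0.03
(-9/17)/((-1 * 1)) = 9/17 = 0.53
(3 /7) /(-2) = -3 /14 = -0.21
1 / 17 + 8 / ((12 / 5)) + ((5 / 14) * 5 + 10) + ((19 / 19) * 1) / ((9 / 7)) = 34177 / 2142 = 15.96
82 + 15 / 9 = 251 / 3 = 83.67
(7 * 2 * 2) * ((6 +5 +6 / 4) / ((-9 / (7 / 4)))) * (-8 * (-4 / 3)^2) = 78400 / 81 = 967.90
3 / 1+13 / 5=28 / 5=5.60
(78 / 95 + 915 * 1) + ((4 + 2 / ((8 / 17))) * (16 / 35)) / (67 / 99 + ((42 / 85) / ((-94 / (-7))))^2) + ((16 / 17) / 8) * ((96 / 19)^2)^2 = 41460370728968035539 / 41541074703650585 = 998.06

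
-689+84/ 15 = -3417/ 5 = -683.40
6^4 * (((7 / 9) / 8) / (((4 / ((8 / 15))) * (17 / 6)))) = 504 / 85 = 5.93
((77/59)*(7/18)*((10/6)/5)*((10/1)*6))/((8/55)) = 148225/2124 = 69.79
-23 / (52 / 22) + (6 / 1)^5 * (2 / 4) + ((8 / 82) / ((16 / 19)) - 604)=6980989 / 2132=3274.39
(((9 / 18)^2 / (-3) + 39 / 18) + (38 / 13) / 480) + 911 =949613 / 1040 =913.09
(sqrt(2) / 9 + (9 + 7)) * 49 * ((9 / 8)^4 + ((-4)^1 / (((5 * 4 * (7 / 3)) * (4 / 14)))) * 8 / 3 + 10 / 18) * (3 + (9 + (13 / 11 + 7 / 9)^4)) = 7874073408329947 * sqrt(2) / 39837837726720 + 7874073408329947 / 276651650880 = 28741.57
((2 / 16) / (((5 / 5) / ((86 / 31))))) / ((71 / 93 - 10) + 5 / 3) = -129 / 2816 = -0.05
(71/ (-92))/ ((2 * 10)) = -71/ 1840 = -0.04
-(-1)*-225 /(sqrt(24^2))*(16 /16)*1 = -75 /8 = -9.38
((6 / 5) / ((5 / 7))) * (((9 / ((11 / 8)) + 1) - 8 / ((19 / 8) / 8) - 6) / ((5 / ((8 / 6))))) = -297304 / 26125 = -11.38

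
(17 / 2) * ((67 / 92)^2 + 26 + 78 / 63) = 83906509 / 355488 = 236.03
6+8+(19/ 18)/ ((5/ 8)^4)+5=145787/ 5625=25.92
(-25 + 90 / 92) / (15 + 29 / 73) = -80665 / 51704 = -1.56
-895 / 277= -3.23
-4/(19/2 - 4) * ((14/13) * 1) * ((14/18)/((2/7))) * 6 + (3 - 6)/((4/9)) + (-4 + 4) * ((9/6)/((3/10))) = -33535/1716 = -19.54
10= 10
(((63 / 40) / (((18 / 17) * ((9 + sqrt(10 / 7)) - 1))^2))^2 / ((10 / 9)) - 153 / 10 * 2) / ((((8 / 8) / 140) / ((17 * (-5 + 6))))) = -72827.41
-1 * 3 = -3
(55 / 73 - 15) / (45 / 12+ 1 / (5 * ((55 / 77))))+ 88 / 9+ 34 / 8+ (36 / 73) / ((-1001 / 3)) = 855549287 / 81549468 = 10.49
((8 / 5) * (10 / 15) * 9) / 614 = 24 / 1535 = 0.02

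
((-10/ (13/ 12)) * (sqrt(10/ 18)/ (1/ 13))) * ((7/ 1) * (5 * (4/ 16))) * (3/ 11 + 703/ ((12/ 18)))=-825490.23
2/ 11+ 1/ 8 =27/ 88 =0.31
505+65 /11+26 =536.91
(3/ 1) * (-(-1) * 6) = 18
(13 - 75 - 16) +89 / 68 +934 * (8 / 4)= 121809 / 68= 1791.31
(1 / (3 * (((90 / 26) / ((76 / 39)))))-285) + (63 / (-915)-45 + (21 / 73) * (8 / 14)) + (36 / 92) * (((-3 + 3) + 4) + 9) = -2693109500 / 8295939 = -324.63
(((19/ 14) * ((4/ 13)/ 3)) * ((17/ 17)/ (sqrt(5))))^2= 0.00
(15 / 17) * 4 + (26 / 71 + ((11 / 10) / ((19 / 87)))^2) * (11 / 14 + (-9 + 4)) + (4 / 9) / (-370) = -104.93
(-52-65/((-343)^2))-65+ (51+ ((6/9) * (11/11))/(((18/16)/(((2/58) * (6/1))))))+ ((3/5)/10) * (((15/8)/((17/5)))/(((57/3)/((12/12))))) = -10453935807827/158690618352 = -65.88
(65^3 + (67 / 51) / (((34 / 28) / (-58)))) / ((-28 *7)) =-238045471 / 169932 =-1400.83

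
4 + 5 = 9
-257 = -257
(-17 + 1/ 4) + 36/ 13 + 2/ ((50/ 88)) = -13599/ 1300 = -10.46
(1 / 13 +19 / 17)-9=-1725 / 221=-7.81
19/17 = 1.12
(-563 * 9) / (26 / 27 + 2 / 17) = -2325753 / 496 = -4689.02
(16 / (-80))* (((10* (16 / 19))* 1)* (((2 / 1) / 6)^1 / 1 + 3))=-320 / 57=-5.61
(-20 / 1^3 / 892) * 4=-20 / 223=-0.09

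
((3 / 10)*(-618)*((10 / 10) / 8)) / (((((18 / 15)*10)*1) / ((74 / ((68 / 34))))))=-11433 / 160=-71.46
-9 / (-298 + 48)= 9 / 250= 0.04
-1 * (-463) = 463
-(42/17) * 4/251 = -0.04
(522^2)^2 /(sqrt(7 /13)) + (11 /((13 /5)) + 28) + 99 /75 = 10904 /325 + 74247530256 * sqrt(91) /7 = 101182328204.39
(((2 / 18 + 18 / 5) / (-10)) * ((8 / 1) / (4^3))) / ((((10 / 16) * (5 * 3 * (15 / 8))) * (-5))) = 668 / 1265625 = 0.00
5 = 5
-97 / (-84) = 97 / 84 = 1.15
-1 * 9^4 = -6561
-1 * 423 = -423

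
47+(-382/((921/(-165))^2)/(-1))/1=5585253/94249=59.26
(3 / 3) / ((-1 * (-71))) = 1 / 71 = 0.01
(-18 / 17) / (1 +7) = -9 / 68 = -0.13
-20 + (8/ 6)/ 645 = -38696/ 1935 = -20.00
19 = 19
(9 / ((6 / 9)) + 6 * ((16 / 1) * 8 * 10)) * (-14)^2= 1507926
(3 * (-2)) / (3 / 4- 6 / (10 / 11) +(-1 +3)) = 120 / 77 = 1.56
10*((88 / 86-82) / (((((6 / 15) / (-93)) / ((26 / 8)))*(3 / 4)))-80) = 35046750 / 43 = 815040.70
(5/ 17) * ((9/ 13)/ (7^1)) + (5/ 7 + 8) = 8.74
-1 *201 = -201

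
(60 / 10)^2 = 36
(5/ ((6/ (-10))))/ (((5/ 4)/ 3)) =-20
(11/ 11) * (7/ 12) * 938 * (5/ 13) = 16415/ 78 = 210.45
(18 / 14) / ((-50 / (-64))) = 288 / 175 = 1.65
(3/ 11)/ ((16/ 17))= 51/ 176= 0.29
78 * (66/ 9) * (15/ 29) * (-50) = -429000/ 29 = -14793.10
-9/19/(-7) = 9/133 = 0.07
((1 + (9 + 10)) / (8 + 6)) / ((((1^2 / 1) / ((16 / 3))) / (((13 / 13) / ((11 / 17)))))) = 11.77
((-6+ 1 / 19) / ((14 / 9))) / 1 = -1017 / 266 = -3.82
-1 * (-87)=87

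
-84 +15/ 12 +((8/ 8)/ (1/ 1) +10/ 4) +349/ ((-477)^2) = -72125297/ 910116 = -79.25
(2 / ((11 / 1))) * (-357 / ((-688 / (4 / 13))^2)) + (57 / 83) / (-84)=-130824475 / 15976528568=-0.01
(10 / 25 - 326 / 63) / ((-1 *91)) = 1504 / 28665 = 0.05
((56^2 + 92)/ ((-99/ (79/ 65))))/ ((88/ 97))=-2061347/ 47190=-43.68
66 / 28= 33 / 14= 2.36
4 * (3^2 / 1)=36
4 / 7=0.57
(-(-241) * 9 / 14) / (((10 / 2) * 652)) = 2169 / 45640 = 0.05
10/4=5/2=2.50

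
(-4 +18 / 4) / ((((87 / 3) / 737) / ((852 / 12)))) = 52327 / 58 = 902.19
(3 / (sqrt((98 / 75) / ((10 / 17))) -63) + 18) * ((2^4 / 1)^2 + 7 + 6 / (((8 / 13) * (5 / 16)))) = 5611839993 / 1062530 -4413 * sqrt(255) / 212506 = 5281.25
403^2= 162409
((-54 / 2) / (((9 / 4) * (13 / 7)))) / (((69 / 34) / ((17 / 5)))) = -16184 / 1495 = -10.83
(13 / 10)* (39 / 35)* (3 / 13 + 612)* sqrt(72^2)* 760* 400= 19411591680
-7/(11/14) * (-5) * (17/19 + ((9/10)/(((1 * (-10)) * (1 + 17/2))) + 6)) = 320509/1045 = 306.71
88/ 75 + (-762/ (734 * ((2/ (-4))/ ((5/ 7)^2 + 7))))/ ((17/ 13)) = 300308168/ 22928325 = 13.10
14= 14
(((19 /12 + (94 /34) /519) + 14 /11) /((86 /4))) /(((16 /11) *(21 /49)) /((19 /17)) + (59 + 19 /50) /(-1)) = -1231164375 /544150940161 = -0.00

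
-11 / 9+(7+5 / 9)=19 / 3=6.33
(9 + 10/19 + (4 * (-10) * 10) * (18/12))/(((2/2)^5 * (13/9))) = -7767/19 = -408.79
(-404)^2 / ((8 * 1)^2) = 10201 / 4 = 2550.25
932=932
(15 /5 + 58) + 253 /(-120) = 7067 /120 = 58.89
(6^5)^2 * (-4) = -241864704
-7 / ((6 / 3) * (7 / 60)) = -30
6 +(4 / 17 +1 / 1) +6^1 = 225 / 17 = 13.24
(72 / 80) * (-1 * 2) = -9 / 5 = -1.80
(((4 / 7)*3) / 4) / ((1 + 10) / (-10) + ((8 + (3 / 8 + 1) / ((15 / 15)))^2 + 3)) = 960 / 201131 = 0.00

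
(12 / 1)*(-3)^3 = -324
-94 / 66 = -47 / 33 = -1.42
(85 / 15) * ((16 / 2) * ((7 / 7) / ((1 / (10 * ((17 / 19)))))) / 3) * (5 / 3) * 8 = 924800 / 513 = 1802.73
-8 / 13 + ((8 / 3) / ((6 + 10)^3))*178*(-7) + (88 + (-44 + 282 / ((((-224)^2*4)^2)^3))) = 54263686219696366495333214924576123 / 1274590799776612617930956416745472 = 42.57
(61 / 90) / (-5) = -61 / 450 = -0.14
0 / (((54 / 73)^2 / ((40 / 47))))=0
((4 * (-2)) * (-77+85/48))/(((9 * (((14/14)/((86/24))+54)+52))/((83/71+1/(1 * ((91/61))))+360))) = 90751012853/398611395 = 227.67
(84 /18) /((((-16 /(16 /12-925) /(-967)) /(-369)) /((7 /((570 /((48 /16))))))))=5383230013 /1520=3541598.69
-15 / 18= -5 / 6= -0.83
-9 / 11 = -0.82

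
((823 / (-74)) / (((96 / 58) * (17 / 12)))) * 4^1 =-23867 / 1258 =-18.97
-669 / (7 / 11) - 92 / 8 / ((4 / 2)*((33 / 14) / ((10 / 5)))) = -243974 / 231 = -1056.16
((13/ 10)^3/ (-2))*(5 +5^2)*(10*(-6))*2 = 19773/ 5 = 3954.60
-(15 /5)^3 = -27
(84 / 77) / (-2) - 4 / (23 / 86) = -3922 / 253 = -15.50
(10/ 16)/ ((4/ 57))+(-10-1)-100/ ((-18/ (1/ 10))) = -443/ 288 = -1.54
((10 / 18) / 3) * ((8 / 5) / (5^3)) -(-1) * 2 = 6758 / 3375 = 2.00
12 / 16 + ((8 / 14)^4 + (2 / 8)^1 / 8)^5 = 2008171511480871809890017 / 2677384173609113649938432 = 0.75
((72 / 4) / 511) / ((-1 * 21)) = -6 / 3577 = -0.00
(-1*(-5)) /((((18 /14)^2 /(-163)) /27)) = -39935 /3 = -13311.67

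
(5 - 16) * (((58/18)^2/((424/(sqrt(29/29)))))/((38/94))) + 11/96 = -1440109/2610144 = -0.55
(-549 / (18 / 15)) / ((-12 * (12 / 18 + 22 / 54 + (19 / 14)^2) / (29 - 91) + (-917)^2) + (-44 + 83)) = -12508965 / 22992668807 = -0.00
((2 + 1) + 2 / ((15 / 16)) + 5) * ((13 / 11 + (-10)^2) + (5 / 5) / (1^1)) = 170848 / 165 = 1035.44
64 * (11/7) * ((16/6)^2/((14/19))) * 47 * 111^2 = 27540862976/49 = 562058428.08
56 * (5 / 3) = 280 / 3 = 93.33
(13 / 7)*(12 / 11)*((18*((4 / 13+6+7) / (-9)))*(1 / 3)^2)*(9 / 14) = -2076 / 539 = -3.85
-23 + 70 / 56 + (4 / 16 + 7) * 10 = 203 / 4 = 50.75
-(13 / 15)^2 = -169 / 225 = -0.75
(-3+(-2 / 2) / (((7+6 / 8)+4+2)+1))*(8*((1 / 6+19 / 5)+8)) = -259916 / 885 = -293.69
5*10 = 50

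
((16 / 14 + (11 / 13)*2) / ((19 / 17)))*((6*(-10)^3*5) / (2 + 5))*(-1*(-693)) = -13026420000 / 1729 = -7534077.50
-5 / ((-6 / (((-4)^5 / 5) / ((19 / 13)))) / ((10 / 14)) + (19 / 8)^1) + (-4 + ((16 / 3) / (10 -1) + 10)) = 1986286 / 437589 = 4.54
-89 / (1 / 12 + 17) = -1068 / 205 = -5.21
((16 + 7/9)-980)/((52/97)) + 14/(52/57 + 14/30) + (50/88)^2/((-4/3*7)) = -1484440864861/830846016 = -1786.66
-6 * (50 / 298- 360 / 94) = 153870 / 7003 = 21.97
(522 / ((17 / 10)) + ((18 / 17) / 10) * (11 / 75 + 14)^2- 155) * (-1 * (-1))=9203846 / 53125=173.25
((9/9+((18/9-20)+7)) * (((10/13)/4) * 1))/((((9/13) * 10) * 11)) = -5/198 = -0.03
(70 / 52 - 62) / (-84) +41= 41.72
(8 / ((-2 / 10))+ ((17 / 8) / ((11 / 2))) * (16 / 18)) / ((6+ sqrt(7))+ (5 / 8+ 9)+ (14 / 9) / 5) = -900938480 / 352065659+ 56534400 * sqrt(7) / 352065659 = -2.13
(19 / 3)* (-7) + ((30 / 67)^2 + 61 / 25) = -14036938 / 336675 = -41.69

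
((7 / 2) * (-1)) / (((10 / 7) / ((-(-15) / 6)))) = -49 / 8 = -6.12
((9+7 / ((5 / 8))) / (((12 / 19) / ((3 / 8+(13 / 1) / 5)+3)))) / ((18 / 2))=458641 / 21600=21.23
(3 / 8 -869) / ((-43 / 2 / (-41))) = -284909 / 172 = -1656.45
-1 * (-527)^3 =146363183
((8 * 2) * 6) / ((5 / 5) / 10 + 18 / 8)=1920 / 47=40.85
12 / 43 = 0.28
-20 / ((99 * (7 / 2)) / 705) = -40.69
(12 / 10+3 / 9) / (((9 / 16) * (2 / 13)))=2392 / 135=17.72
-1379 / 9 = -153.22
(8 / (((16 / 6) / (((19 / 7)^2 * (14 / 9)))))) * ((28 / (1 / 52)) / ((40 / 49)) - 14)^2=8074755584 / 75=107663407.79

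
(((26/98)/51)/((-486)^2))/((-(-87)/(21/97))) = 13/237197707236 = 0.00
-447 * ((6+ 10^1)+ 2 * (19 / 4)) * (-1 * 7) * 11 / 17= 103257 / 2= 51628.50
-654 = -654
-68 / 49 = -1.39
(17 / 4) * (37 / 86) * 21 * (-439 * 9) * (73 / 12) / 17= -54288.92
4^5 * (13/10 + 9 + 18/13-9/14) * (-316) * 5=-1625686016/91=-17864681.49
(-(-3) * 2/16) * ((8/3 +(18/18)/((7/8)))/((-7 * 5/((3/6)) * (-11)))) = 1/539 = 0.00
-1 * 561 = -561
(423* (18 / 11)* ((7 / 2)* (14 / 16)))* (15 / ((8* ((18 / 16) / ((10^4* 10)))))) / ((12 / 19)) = 6153328125 / 11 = 559393465.91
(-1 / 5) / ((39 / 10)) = -2 / 39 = -0.05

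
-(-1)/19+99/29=1910/551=3.47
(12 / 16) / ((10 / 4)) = 3 / 10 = 0.30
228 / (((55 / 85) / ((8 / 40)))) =3876 / 55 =70.47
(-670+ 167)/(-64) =503/64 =7.86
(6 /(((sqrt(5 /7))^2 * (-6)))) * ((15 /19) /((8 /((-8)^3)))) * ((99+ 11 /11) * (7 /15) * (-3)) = -188160 /19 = -9903.16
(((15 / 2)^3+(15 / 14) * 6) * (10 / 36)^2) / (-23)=-66625 / 46368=-1.44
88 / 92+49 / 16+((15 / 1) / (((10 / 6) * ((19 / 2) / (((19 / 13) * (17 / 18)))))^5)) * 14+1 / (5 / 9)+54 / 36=50634368767139 / 6917188590000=7.32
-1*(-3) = 3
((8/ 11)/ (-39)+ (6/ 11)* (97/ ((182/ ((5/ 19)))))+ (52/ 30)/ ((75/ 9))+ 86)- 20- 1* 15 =51.27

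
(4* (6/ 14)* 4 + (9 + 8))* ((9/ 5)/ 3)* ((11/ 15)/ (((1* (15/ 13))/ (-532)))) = -1814956/ 375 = -4839.88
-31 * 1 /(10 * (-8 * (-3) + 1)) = -31 /250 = -0.12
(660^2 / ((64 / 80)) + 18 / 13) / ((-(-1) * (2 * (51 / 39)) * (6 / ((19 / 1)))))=22415307 / 34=659273.74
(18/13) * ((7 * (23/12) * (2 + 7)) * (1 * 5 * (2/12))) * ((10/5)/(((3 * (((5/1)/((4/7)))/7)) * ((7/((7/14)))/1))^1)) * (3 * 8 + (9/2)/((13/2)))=22149/169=131.06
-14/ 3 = -4.67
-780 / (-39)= 20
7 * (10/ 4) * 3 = 105/ 2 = 52.50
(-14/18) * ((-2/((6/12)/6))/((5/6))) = 22.40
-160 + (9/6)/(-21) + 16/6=-157.40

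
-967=-967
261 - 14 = 247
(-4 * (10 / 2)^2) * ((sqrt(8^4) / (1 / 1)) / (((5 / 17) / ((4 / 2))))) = -43520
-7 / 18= -0.39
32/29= 1.10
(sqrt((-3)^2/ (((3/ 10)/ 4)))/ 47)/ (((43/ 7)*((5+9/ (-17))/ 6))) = 357*sqrt(30)/ 38399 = 0.05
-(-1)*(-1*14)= -14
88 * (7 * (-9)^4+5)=4042016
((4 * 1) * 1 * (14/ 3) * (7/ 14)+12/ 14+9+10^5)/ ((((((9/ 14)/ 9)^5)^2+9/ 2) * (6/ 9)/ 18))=781137443668571136/ 1301645947393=600115.14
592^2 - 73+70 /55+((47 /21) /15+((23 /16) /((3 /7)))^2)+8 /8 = 310822960577 /887040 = 350404.67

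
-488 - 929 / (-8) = -2975 / 8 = -371.88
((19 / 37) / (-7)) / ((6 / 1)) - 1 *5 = -7789 / 1554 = -5.01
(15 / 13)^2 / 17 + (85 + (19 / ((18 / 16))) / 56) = 15453677 / 180999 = 85.38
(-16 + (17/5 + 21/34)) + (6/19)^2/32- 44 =-13741783/245480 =-55.98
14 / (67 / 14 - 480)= -196 / 6653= -0.03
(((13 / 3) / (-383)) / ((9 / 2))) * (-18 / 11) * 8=416 / 12639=0.03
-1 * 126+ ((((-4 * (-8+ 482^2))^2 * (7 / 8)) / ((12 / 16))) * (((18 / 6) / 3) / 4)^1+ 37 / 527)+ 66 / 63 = 929124000961635 / 3689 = 251863377869.78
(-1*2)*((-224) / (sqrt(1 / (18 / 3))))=448*sqrt(6)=1097.37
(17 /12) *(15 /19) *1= 85 /76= 1.12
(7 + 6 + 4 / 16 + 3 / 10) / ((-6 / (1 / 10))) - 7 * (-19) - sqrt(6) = 159329 / 1200 - sqrt(6) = 130.32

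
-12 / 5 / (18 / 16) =-32 / 15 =-2.13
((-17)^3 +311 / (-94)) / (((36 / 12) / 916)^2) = -193877733224 / 423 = -458339794.86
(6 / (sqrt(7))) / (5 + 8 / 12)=18 * sqrt(7) / 119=0.40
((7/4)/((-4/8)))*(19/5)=-133/10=-13.30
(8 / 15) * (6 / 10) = 0.32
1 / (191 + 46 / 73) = 73 / 13989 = 0.01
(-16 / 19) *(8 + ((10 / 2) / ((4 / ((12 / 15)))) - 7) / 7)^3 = -2000000 / 6517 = -306.89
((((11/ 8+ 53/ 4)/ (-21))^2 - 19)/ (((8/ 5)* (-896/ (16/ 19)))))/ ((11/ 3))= 870945/ 293629952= 0.00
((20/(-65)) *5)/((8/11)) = -55/26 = -2.12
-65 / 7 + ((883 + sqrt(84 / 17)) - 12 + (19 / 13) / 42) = 2 *sqrt(357) / 17 + 470515 / 546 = 863.97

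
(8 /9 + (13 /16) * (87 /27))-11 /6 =241 /144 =1.67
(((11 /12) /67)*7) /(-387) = -77 /311148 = -0.00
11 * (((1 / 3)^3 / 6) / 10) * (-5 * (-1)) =11 / 324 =0.03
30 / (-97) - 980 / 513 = -110450 / 49761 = -2.22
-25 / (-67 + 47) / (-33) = -0.04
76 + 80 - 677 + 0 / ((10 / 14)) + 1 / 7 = -3646 / 7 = -520.86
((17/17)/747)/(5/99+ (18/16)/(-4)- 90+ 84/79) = -27808/1852237711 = -0.00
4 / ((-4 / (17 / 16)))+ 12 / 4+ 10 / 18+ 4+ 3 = 1367 / 144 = 9.49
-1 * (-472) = 472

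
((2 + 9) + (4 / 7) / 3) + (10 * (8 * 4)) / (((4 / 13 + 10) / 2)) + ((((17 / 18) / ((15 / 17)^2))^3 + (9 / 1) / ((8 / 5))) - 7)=1147935633296359 / 15577864312500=73.69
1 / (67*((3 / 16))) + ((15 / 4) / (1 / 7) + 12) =30817 / 804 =38.33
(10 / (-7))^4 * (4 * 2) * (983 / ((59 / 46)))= 3617440000 / 141659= 25536.25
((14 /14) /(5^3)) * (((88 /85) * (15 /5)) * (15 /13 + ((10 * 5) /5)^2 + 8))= 374616 /138125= 2.71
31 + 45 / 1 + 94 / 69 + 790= 59848 / 69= 867.36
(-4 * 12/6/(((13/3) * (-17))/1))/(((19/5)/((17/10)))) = 12/247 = 0.05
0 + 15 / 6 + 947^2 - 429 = 1792765 / 2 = 896382.50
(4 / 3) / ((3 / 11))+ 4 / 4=53 / 9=5.89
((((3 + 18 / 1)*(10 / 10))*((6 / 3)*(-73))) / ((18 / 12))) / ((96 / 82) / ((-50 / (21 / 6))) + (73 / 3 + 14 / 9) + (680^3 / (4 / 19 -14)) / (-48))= -2470122900 / 574115237039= -0.00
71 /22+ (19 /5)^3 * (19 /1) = 2875937 /2750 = 1045.80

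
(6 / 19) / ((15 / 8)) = 16 / 95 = 0.17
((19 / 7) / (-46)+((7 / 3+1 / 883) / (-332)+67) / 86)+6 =10228747988 / 1522139241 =6.72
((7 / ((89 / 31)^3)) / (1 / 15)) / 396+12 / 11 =102558221 / 93055908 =1.10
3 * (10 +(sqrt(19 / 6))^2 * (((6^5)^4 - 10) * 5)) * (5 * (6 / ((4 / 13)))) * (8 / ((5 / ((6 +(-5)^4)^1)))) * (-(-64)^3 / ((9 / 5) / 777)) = 1934465597075088889442231910400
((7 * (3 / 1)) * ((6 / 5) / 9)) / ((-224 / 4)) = -1 / 20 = -0.05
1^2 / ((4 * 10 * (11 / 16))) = 2 / 55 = 0.04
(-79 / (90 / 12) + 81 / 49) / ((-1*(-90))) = -6527 / 66150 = -0.10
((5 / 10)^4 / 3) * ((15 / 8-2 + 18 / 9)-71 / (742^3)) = 382986047 / 9804443712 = 0.04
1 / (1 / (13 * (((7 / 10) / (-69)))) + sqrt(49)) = -91 / 53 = -1.72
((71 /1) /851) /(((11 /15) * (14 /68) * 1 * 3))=12070 /65527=0.18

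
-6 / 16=-3 / 8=-0.38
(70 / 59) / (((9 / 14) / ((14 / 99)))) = 13720 / 52569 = 0.26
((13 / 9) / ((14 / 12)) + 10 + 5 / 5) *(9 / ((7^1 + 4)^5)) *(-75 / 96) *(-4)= 19275 / 9018856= 0.00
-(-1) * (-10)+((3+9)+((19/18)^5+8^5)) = 61923619459/1889568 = 32771.31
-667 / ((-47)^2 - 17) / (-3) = 0.10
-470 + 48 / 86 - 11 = -20659 / 43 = -480.44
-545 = -545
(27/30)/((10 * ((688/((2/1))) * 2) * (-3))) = -3/68800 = -0.00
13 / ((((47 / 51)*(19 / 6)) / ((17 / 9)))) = 7514 / 893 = 8.41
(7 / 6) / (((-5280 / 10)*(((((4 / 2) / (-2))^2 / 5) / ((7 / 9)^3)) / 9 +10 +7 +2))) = -12005 / 103485888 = -0.00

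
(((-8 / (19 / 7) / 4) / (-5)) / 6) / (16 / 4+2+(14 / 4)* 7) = 14 / 17385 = 0.00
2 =2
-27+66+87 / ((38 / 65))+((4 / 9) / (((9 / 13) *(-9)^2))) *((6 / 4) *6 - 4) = 46835737 / 249318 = 187.86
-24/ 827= -0.03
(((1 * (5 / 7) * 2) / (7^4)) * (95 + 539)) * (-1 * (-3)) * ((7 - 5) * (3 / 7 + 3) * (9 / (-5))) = -1643328 / 117649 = -13.97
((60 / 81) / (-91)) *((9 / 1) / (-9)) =20 / 2457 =0.01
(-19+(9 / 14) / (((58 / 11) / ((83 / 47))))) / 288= -0.07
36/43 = 0.84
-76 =-76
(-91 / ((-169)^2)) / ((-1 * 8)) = 7 / 17576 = 0.00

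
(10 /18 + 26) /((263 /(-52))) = -12428 /2367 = -5.25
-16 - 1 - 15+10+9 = -13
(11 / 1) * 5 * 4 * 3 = 660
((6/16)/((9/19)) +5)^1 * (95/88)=13205/2112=6.25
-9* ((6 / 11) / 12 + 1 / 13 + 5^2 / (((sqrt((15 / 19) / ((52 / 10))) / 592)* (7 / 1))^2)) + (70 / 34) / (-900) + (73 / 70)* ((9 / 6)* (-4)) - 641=-227287548788687 / 21441420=-10600396.28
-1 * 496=-496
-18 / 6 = -3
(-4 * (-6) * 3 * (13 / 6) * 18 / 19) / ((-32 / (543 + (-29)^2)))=-121446 / 19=-6391.89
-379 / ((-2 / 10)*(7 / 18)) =34110 / 7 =4872.86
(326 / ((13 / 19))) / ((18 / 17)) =52649 / 117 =449.99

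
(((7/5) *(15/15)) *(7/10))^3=117649/125000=0.94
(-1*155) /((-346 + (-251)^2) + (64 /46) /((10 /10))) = -115 /46487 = -0.00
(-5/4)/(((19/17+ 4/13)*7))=-221/1764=-0.13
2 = 2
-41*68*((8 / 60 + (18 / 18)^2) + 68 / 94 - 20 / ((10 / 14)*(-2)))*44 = -1371350288 / 705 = -1945177.71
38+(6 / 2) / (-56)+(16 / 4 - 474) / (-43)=117695 / 2408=48.88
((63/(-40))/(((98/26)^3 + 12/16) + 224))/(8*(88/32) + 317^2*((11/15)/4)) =-276822/902217545867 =-0.00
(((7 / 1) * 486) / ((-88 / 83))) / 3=-1069.57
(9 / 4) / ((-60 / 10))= -3 / 8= -0.38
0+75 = 75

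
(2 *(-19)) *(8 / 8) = -38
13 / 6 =2.17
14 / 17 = 0.82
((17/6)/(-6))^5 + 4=240444847/60466176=3.98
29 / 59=0.49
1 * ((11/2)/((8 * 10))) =0.07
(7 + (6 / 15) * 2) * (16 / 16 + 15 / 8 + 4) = 429 / 8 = 53.62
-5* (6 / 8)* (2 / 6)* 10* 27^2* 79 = -1439775 / 2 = -719887.50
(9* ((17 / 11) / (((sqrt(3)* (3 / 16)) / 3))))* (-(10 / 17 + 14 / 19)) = -170.25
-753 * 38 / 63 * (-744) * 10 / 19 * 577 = 718341920 / 7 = 102620274.29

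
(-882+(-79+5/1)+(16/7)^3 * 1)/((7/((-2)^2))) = -1295248/2401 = -539.46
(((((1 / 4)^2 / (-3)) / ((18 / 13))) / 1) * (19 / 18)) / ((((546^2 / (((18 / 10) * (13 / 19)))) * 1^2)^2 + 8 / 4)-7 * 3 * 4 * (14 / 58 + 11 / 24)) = -7163 / 26425931382342432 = -0.00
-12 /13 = -0.92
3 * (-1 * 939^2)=-2645163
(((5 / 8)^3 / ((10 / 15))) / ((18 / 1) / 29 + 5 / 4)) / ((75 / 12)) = 0.03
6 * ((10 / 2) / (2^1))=15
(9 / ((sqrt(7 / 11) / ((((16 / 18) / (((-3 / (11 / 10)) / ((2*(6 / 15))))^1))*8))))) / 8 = -176*sqrt(77) / 525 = -2.94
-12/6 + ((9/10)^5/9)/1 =-193439/100000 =-1.93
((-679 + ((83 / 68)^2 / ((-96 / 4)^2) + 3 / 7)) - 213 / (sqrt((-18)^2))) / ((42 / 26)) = -427.39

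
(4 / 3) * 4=16 / 3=5.33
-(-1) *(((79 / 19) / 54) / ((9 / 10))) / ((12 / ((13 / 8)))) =5135 / 443232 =0.01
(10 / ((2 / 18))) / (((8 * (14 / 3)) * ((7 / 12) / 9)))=3645 / 98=37.19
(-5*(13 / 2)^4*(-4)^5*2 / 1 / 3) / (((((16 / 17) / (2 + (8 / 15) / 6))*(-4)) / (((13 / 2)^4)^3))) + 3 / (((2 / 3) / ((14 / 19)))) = -10101689544009851424397 / 525312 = -19229885370998285.64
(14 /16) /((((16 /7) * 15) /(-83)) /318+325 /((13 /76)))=0.00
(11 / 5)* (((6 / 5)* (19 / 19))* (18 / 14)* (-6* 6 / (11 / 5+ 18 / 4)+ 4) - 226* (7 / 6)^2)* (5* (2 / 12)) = -143810579 / 253260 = -567.84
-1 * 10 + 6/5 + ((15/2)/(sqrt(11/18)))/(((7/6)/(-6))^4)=-44/5 + 37791360 * sqrt(22)/26411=6702.69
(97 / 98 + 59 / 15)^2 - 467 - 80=-1129638131 / 2160900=-522.76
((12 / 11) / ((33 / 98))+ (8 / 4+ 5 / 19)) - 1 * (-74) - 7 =166684 / 2299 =72.50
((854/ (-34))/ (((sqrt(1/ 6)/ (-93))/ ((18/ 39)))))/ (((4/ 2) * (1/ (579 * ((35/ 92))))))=2414230245 * sqrt(6)/ 20332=290853.44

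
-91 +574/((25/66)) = 35609/25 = 1424.36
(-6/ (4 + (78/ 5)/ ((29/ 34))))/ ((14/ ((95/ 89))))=-41325/ 2013536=-0.02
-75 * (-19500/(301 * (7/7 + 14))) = 97500/301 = 323.92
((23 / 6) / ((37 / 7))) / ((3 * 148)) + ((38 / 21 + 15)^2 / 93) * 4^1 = 5459604749 / 449174376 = 12.15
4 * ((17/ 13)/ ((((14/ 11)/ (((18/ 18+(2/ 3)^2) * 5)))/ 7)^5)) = 244363185584375/ 472392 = 517289000.63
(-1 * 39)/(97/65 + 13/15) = -1521/92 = -16.53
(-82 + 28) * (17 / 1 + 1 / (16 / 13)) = -7695 / 8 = -961.88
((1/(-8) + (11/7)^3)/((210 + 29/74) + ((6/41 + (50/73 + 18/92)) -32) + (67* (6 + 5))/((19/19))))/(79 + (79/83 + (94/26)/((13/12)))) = 40907841124345/831428222472817088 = 0.00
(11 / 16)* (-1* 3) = -33 / 16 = -2.06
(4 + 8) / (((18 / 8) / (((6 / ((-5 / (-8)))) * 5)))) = 256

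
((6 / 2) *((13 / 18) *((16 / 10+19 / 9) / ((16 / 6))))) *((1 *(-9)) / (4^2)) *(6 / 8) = -6513 / 5120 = -1.27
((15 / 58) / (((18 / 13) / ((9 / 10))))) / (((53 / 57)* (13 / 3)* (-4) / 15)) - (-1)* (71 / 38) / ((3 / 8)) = 4.83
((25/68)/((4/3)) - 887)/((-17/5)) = 1205945/4624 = 260.80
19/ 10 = 1.90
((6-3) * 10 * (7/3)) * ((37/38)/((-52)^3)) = -1295/2671552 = -0.00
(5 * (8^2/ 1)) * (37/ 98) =5920/ 49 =120.82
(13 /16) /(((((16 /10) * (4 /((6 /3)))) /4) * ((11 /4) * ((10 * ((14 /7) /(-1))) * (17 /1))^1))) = -13 /11968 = -0.00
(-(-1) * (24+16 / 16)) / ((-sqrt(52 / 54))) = -75 * sqrt(78) / 26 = -25.48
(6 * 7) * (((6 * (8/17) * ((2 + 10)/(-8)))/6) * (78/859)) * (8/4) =-78624/14603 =-5.38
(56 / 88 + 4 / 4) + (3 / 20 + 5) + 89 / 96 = 40727 / 5280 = 7.71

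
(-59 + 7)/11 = -52/11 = -4.73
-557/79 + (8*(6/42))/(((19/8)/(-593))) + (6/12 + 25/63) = -55131589/189126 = -291.51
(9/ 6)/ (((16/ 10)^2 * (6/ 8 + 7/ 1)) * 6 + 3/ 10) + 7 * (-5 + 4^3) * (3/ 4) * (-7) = -17250497/ 7956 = -2168.24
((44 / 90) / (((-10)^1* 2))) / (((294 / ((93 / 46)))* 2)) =-341 / 4057200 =-0.00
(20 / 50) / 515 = 2 / 2575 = 0.00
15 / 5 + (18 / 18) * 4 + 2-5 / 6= 49 / 6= 8.17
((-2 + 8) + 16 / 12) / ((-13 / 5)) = -110 / 39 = -2.82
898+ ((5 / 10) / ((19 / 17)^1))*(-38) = 881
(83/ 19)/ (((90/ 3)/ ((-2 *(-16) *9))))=3984/ 95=41.94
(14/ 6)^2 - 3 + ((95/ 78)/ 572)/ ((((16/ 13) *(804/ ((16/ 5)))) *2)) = 4496689/ 1839552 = 2.44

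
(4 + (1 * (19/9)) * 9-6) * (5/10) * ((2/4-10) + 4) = -187/4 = -46.75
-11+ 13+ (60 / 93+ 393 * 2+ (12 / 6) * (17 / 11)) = 269982 / 341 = 791.74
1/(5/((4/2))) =2/5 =0.40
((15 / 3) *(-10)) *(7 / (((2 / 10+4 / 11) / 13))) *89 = -22272250 / 31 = -718459.68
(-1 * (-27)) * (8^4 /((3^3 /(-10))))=-40960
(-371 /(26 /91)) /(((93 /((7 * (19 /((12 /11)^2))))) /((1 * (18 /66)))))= -3799411 /8928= -425.56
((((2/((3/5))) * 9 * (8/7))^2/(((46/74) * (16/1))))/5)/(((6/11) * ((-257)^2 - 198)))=48840/74214077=0.00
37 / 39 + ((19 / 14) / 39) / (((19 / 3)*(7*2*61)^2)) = 377785691 / 398206536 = 0.95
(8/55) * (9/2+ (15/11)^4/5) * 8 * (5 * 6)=29187648/161051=181.23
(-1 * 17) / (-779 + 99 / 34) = 578 / 26387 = 0.02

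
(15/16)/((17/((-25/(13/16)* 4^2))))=-6000/221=-27.15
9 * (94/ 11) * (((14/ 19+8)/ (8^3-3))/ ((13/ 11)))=140436/ 125723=1.12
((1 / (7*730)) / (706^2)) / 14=1 / 35658111440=0.00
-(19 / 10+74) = -759 / 10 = -75.90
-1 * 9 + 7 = -2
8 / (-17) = -8 / 17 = -0.47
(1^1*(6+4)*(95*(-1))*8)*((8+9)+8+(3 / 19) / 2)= -190600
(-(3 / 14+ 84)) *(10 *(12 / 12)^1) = -5895 / 7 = -842.14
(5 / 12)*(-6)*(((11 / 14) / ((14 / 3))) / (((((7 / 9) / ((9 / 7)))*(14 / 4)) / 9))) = -120285 / 67228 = -1.79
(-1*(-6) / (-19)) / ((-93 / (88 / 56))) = 22 / 4123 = 0.01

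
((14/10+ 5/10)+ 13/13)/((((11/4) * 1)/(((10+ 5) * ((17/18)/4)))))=493/132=3.73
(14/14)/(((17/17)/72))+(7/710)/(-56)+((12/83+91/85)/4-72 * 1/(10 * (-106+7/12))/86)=72.30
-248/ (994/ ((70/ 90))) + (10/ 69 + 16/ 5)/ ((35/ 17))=3679534/ 2571975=1.43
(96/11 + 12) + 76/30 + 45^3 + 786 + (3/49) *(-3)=743287012/8085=91934.08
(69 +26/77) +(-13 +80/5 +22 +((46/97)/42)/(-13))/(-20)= 28333337/416130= 68.09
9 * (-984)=-8856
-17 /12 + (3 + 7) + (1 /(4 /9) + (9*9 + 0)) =551 /6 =91.83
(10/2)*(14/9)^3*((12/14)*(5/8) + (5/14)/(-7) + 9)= 130130/729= 178.50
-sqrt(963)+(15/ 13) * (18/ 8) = 135/ 52 - 3 * sqrt(107) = -28.44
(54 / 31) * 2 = 108 / 31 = 3.48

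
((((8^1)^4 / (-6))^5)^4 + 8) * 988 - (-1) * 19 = 1664776706696552007320688181623462194097093668091880350735773725698211 / 3486784401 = 477453296572939442641692700000000000000000000000000000000000.00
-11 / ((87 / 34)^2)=-1.68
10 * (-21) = -210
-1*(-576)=576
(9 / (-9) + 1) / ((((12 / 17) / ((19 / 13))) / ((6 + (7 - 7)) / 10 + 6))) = 0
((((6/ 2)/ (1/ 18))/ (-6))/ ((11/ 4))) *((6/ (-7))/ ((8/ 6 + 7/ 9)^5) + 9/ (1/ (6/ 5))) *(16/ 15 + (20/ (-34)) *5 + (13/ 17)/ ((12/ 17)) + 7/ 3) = -400769205408/ 7366394525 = -54.41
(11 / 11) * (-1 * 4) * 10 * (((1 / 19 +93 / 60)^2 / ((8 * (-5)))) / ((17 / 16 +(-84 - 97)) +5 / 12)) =-158949 / 11109775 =-0.01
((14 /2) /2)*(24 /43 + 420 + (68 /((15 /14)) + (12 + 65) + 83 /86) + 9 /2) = 1278851 /645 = 1982.71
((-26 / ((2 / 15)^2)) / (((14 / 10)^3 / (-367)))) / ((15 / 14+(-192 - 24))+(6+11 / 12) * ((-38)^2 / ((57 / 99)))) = 134184375 / 11752601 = 11.42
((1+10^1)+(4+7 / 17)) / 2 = 131 / 17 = 7.71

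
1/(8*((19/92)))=23/38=0.61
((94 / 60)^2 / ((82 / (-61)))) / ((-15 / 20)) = 134749 / 55350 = 2.43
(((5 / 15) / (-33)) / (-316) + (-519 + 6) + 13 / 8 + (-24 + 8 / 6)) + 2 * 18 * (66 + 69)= 270666563 / 62568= 4325.96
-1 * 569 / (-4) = 569 / 4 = 142.25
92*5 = 460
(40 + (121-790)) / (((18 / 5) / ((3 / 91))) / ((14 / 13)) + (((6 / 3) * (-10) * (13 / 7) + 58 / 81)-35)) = -1783215 / 84974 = -20.99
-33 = -33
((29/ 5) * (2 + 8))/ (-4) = -29/ 2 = -14.50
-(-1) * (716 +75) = 791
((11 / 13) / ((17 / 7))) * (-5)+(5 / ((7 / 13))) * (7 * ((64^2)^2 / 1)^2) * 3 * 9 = 109171477092111482495 / 221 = 493988584127201278.26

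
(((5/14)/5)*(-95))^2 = 46.05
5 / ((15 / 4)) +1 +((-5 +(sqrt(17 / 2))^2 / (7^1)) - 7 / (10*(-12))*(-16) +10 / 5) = -27 / 70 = -0.39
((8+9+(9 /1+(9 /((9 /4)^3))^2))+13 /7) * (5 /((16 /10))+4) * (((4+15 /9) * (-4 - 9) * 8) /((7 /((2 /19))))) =-578165614 /321489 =-1798.40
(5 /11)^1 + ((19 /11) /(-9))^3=434186 /970299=0.45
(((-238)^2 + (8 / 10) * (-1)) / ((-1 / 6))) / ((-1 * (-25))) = -13594.37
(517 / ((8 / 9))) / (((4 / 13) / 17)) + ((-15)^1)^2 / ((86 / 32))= 44332659 / 1376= 32218.50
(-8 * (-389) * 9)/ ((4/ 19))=133038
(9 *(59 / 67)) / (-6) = -177 / 134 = -1.32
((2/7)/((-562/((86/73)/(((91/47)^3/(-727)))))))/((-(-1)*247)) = 6491221606/26726885324867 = 0.00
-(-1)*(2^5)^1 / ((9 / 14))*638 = 285824 / 9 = 31758.22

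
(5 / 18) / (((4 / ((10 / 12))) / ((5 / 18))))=125 / 7776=0.02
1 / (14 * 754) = 1 / 10556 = 0.00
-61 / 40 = -1.52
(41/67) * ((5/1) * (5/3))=1025/201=5.10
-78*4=-312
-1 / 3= -0.33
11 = 11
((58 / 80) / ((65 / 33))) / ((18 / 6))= 319 / 2600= 0.12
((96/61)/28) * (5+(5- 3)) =24/61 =0.39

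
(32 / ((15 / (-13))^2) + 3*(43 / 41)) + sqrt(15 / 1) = sqrt(15) + 250753 / 9225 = 31.05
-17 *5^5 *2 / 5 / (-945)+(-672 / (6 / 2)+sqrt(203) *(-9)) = -38086 / 189- 9 *sqrt(203) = -329.74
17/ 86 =0.20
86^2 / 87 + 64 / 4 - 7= 8179 / 87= 94.01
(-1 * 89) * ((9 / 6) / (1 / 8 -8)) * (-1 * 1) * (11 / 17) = -3916 / 357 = -10.97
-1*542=-542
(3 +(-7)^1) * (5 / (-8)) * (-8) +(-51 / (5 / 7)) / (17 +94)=-3819 / 185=-20.64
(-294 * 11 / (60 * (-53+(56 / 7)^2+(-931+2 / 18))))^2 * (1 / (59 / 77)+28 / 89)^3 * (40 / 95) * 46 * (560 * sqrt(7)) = 29834677576130872737600 * sqrt(7) / 188553857161633651729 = 418.63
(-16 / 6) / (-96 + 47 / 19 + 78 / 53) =8056 / 278097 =0.03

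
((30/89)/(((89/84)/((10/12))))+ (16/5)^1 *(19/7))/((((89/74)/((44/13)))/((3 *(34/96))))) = 8584693898/320760895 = 26.76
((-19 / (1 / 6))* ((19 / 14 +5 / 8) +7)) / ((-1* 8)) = 28671 / 224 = 128.00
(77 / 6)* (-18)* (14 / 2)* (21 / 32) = -33957 / 32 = -1061.16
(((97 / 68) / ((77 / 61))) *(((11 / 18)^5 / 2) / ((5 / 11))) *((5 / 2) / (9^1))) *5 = 4764693835 / 32379637248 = 0.15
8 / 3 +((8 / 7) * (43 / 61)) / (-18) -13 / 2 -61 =-498653 / 7686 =-64.88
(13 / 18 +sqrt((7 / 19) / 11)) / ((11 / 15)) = 15 * sqrt(1463) / 2299 +65 / 66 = 1.23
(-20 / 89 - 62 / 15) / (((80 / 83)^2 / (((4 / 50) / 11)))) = -20040101 / 587400000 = -0.03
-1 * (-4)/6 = 2/3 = 0.67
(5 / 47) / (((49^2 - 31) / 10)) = 5 / 11139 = 0.00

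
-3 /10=-0.30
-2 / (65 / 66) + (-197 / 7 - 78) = -49219 / 455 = -108.17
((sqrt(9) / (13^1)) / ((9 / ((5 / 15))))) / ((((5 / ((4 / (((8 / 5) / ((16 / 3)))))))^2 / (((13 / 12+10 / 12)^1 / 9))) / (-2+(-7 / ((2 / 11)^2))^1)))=-8740 / 3159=-2.77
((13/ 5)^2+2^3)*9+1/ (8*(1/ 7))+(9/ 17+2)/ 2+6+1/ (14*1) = 141.05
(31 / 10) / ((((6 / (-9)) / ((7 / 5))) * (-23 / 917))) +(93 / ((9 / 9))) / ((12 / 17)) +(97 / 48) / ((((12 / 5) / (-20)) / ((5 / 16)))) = 511423517 / 1324800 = 386.04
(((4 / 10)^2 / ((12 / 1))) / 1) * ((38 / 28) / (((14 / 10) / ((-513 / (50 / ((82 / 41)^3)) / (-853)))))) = 6498 / 5224625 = 0.00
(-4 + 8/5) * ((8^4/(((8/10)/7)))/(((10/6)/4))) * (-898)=926908416/5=185381683.20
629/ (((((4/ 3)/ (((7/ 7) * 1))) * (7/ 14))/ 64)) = 60384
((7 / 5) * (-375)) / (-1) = 525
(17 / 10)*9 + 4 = 193 / 10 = 19.30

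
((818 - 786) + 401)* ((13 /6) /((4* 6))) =39.09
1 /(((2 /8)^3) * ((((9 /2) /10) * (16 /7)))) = 560 /9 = 62.22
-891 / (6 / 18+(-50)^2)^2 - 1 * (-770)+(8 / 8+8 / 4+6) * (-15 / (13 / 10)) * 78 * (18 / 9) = -868168973449 / 56265001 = -15430.00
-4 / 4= -1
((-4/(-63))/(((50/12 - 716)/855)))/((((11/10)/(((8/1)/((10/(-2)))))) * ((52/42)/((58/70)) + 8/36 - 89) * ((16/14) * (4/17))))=-266220/56330219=-0.00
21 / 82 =0.26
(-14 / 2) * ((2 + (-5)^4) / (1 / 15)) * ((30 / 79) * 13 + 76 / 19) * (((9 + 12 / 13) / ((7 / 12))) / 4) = -2569652910 / 1027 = -2502096.31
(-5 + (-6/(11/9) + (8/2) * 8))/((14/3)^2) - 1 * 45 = -94833/2156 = -43.99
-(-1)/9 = 1/9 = 0.11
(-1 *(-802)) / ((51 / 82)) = 65764 / 51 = 1289.49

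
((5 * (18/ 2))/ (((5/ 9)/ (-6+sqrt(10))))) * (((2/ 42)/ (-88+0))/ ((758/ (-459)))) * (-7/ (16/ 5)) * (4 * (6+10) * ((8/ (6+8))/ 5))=74358/ 29183-12393 * sqrt(10)/ 29183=1.21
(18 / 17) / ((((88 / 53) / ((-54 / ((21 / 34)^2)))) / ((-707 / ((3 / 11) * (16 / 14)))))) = 819009 / 4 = 204752.25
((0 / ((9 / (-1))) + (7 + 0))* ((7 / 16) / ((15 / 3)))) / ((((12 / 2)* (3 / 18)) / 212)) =2597 / 20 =129.85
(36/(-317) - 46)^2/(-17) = -213685924/1708313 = -125.09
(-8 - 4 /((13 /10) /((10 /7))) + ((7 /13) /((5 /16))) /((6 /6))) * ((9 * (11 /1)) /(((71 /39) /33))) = -47593656 /2485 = -19152.38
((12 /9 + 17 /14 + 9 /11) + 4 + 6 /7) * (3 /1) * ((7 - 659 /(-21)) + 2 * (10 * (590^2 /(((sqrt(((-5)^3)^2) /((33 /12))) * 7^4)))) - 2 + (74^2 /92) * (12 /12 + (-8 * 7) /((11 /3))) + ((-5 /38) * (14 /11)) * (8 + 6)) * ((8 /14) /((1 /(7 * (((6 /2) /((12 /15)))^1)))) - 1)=-98879617454017 /380873031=-259613.07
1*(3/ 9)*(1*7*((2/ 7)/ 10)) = 0.07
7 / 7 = 1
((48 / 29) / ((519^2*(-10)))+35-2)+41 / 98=42637600841 / 1275873270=33.42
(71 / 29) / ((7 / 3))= 213 / 203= 1.05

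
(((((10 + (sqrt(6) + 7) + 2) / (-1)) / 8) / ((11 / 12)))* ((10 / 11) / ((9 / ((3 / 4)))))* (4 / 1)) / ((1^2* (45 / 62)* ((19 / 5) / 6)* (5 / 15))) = -620 / 121 - 620* sqrt(6) / 2299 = -5.78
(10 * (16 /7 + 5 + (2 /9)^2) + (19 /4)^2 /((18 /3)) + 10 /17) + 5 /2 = 80.20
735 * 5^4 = 459375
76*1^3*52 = 3952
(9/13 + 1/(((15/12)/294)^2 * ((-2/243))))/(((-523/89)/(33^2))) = 211715237180007/169975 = 1245566919.72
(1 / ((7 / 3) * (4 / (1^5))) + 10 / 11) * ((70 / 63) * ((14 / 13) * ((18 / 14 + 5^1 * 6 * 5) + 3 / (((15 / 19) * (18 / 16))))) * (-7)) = -1386277 / 1053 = -1316.50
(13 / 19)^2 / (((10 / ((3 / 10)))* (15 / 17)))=2873 / 180500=0.02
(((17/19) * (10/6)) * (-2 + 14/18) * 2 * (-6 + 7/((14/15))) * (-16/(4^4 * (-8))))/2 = -935/43776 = -0.02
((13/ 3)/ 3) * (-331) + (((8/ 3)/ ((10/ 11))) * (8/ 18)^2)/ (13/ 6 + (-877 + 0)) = -1016391523/ 2125845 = -478.11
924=924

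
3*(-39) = -117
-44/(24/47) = -517/6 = -86.17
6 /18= 1 /3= 0.33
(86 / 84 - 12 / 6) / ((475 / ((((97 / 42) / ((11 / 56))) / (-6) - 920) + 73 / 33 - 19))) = 1905188 / 987525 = 1.93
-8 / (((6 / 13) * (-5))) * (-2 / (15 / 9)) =-104 / 25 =-4.16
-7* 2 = -14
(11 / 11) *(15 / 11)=15 / 11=1.36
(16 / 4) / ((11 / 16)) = 64 / 11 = 5.82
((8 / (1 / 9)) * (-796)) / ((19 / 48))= -2750976 / 19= -144788.21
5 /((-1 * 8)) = -5 /8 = -0.62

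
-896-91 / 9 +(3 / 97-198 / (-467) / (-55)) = -1847019394 / 2038455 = -906.09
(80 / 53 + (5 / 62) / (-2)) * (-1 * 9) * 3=-260685 / 6572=-39.67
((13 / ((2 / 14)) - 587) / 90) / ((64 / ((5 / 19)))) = -31 / 1368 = -0.02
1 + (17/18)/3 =71/54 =1.31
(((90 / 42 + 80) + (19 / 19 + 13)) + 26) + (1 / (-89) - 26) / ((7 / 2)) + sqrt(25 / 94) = 5 * sqrt(94) / 94 + 71465 / 623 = 115.23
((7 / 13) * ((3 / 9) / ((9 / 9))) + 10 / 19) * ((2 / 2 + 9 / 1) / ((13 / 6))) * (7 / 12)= 18305 / 9633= 1.90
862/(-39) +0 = -862/39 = -22.10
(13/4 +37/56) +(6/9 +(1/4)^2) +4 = 2903/336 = 8.64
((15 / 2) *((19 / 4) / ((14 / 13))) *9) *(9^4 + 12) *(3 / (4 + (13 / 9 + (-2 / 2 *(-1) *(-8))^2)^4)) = 123258705453 / 385133460752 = 0.32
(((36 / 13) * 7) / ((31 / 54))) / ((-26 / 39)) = -20412 / 403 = -50.65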